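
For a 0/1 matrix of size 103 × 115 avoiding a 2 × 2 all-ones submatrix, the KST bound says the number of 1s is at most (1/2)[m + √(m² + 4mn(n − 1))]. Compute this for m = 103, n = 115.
z(103, 115; 2, 2) ≤ (1/2)[103 + √(103² + 4·103·115·114)] = (1/2)[103 + √5411929] = 1214.6777

Kővári–Sós–Turán: let r_1, ..., r_103 be the row sums and z = Σ r_i the total number of 1s. Each pair of columns can share at most one row with both entries 1 (else a 2×2 all-ones block appears), so Σ_i C(r_i, 2) ≤ C(115, 2) = 6555. By convexity Σ_i C(r_i, 2) ≥ 103·C(z/103, 2) = z(z − 103)/(2·103), giving z² − 103z − 103·115·114 ≤ 0 and hence z ≤ (1/2)[103 + √(10609 + 4·1350330)] = (1/2)[103 + √5411929] ≈ (1/2)(103 + 2326.3553) = 1214.6777.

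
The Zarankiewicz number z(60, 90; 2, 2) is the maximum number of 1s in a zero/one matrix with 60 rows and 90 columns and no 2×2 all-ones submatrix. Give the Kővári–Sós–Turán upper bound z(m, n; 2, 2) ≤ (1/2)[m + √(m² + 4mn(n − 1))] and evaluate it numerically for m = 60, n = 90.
z(60, 90; 2, 2) ≤ (1/2)[60 + √(60² + 4·60·90·89)] = (1/2)[60 + √1926000] = 723.902

Kővári–Sós–Turán: let r_1, ..., r_60 be the row sums and z = Σ r_i the total number of 1s. Each pair of columns can share at most one row with both entries 1 (else a 2×2 all-ones block appears), so Σ_i C(r_i, 2) ≤ C(90, 2) = 4005. By convexity Σ_i C(r_i, 2) ≥ 60·C(z/60, 2) = z(z − 60)/(2·60), giving z² − 60z − 60·90·89 ≤ 0 and hence z ≤ (1/2)[60 + √(3600 + 4·480600)] = (1/2)[60 + √1926000] ≈ (1/2)(60 + 1387.804) = 723.902.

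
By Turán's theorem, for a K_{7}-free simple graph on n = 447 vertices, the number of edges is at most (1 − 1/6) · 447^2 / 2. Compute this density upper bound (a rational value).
Turán density bound = (5/6) · 447^2/2 = 333015/4 ≈ 83253.75

Turán's theorem: ex(n, K_{r+1}) is achieved by the complete r-partite Turán graph T(n, r) with parts as balanced as possible, and is at most (1 − 1/r) · n^2/2. For r = 6, n = 447: the density bound is (5/6) · 199809/2 = 333015/4 ≈ 83253.75. The integer-valued extremum is e(T(447, 6)) = 83253, which is strictly less than the density bound 333015/4 since 6 ∤ 447 (the parts of T(447, 6) cannot all be equal).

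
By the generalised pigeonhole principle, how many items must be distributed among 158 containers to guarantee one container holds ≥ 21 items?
n = (21 − 1)·158 + 1 = 3161

By the generalised pigeonhole principle, to guarantee some box contains ≥ r objects we need more than (r − 1) · k objects total. Threshold: n = (r − 1) · k + 1. With r = 21 and k = 158: n = 20 · 158 + 1 = 3160 + 1 = 3161. For n = 3160 = 20 · 158, we can put exactly 20 objects in every box, avoiding 21 in any single one — so 3161 is tight.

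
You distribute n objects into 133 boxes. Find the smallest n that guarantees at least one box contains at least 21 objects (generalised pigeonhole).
n = (21 − 1)·133 + 1 = 2661

By the generalised pigeonhole principle, to guarantee some box contains ≥ r objects we need more than (r − 1) · k objects total. Threshold: n = (r − 1) · k + 1. With r = 21 and k = 133: n = 20 · 133 + 1 = 2660 + 1 = 2661. For n = 2660 = 20 · 133, we can put exactly 20 objects in every box, avoiding 21 in any single one — so 2661 is tight.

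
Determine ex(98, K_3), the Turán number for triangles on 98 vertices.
ex(98, K_3) = ⌊98^2/4⌋ = 2401

Mantel (1907): a triangle-free graph on n vertices has at most ⌊n^2/4⌋ edges, with equality for the complete bipartite graph K_{⌊n/2⌋, ⌈n/2⌉}. For n = 98: ⌊98^2/4⌋ = ⌊9604/4⌋ = 2401. The extremal graph is K_{49, 49}, which has 49·49 = 2401 edges.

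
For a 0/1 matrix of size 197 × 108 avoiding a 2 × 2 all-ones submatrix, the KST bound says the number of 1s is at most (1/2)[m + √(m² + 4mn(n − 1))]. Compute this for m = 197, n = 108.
z(197, 108; 2, 2) ≤ (1/2)[197 + √(197² + 4·197·108·107)] = (1/2)[197 + √9144937] = 1610.5298

Kővári–Sós–Turán: let r_1, ..., r_197 be the row sums and z = Σ r_i the total number of 1s. Each pair of columns can share at most one row with both entries 1 (else a 2×2 all-ones block appears), so Σ_i C(r_i, 2) ≤ C(108, 2) = 5778. By convexity Σ_i C(r_i, 2) ≥ 197·C(z/197, 2) = z(z − 197)/(2·197), giving z² − 197z − 197·108·107 ≤ 0 and hence z ≤ (1/2)[197 + √(38809 + 4·2276532)] = (1/2)[197 + √9144937] ≈ (1/2)(197 + 3024.0597) = 1610.5298.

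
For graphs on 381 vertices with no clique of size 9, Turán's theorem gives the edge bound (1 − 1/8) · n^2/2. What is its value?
Turán density bound = (7/8) · 381^2/2 = 1016127/16 ≈ 63507.9375

Turán's theorem: ex(n, K_{r+1}) is achieved by the complete r-partite Turán graph T(n, r) with parts as balanced as possible, and is at most (1 − 1/r) · n^2/2. For r = 8, n = 381: the density bound is (7/8) · 145161/2 = 1016127/16 ≈ 63507.9375. The integer-valued extremum is e(T(381, 8)) = 63507, which is strictly less than the density bound 1016127/16 since 8 ∤ 381 (the parts of T(381, 8) cannot all be equal).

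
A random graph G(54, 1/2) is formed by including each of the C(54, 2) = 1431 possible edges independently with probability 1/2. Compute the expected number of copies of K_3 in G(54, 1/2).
E[# K_3] = C(54, 3) · (1/2)^C(3, 2) = 24804 / 2^3 = 6201/2 = 3100.5

For each 3-subset S of vertices (there are C(54, 3) = 24804 such S), let X_S = 1 if S induces a K_3 (all C(3, 2) = 3 edges present). Then P(X_S = 1) = (1/2)^3 = 1/8. By linearity of expectation, E[# K_3] = C(54, 3) · (1/2)^3 = 24804 / 8 = 6201/2 = 3100.5.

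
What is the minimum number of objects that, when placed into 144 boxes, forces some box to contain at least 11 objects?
n = (11 − 1)·144 + 1 = 1441

By the generalised pigeonhole principle, to guarantee some box contains ≥ r objects we need more than (r − 1) · k objects total. Threshold: n = (r − 1) · k + 1. With r = 11 and k = 144: n = 10 · 144 + 1 = 1440 + 1 = 1441. For n = 1440 = 10 · 144, we can put exactly 10 objects in every box, avoiding 11 in any single one — so 1441 is tight.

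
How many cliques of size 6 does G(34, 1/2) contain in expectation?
E[# K_6] = C(34, 6) · (1/2)^C(6, 2) = 1344904 / 2^15 = 168113/4096 ≈ 41.043213

For each 6-subset S of vertices (there are C(34, 6) = 1344904 such S), let X_S = 1 if S induces a K_6 (all C(6, 2) = 15 edges present). Then P(X_S = 1) = (1/2)^15 = 1/32768. By linearity of expectation, E[# K_6] = C(34, 6) · (1/2)^15 = 1344904 / 32768 = 168113/4096 ≈ 41.043213.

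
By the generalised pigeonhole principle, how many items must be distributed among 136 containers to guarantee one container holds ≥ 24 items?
n = (24 − 1)·136 + 1 = 3129

By the generalised pigeonhole principle, to guarantee some box contains ≥ r objects we need more than (r − 1) · k objects total. Threshold: n = (r − 1) · k + 1. With r = 24 and k = 136: n = 23 · 136 + 1 = 3128 + 1 = 3129. For n = 3128 = 23 · 136, we can put exactly 23 objects in every box, avoiding 24 in any single one — so 3129 is tight.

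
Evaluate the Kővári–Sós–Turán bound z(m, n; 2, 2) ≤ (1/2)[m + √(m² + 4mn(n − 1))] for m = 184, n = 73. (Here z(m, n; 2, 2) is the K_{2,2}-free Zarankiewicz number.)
z(184, 73; 2, 2) ≤ (1/2)[184 + √(184² + 4·184·73·72)] = (1/2)[184 + √3902272] = 1079.7085

Kővári–Sós–Turán: let r_1, ..., r_184 be the row sums and z = Σ r_i the total number of 1s. Each pair of columns can share at most one row with both entries 1 (else a 2×2 all-ones block appears), so Σ_i C(r_i, 2) ≤ C(73, 2) = 2628. By convexity Σ_i C(r_i, 2) ≥ 184·C(z/184, 2) = z(z − 184)/(2·184), giving z² − 184z − 184·73·72 ≤ 0 and hence z ≤ (1/2)[184 + √(33856 + 4·967104)] = (1/2)[184 + √3902272] ≈ (1/2)(184 + 1975.4169) = 1079.7085.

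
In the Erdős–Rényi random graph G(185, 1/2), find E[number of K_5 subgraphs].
E[# K_5] = C(185, 5) · (1/2)^C(5, 2) = 1710052162 / 2^10 = 855026081/512 ≈ 1669972.814453

For each 5-subset S of vertices (there are C(185, 5) = 1710052162 such S), let X_S = 1 if S induces a K_5 (all C(5, 2) = 10 edges present). Then P(X_S = 1) = (1/2)^10 = 1/1024. By linearity of expectation, E[# K_5] = C(185, 5) · (1/2)^10 = 1710052162 / 1024 = 855026081/512 ≈ 1669972.814453.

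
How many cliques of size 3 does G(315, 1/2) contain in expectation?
E[# K_3] = C(315, 3) · (1/2)^C(3, 2) = 5159805 / 2^3 = 644975.625

For each 3-subset S of vertices (there are C(315, 3) = 5159805 such S), let X_S = 1 if S induces a K_3 (all C(3, 2) = 3 edges present). Then P(X_S = 1) = (1/2)^3 = 1/8. By linearity of expectation, E[# K_3] = C(315, 3) · (1/2)^3 = 5159805 / 8 = 644975.625.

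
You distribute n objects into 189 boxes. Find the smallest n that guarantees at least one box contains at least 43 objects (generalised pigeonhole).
n = (43 − 1)·189 + 1 = 7939

By the generalised pigeonhole principle, to guarantee some box contains ≥ r objects we need more than (r − 1) · k objects total. Threshold: n = (r − 1) · k + 1. With r = 43 and k = 189: n = 42 · 189 + 1 = 7938 + 1 = 7939. For n = 7938 = 42 · 189, we can put exactly 42 objects in every box, avoiding 43 in any single one — so 7939 is tight.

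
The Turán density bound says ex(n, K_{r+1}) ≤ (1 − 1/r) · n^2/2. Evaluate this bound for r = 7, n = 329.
Turán density bound = (6/7) · 329^2/2 = 46389

Turán's theorem: ex(n, K_{r+1}) is achieved by the complete r-partite Turán graph T(n, r) with parts as balanced as possible, and is at most (1 − 1/r) · n^2/2. For r = 7, n = 329: the density bound is (6/7) · 108241/2 = 46389. Since 7 ∣ 329, the Turán graph T(329, 7) has parts of equal size 47, and its edge count e(T(329, 7)) = 46389 attains the density bound exactly.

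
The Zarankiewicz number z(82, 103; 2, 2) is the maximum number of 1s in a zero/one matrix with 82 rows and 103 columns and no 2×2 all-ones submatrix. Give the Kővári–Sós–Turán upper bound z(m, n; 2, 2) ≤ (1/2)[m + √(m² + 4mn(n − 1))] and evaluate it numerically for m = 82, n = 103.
z(82, 103; 2, 2) ≤ (1/2)[82 + √(82² + 4·82·103·102)] = (1/2)[82 + √3452692] = 970.071

Kővári–Sós–Turán: let r_1, ..., r_82 be the row sums and z = Σ r_i the total number of 1s. Each pair of columns can share at most one row with both entries 1 (else a 2×2 all-ones block appears), so Σ_i C(r_i, 2) ≤ C(103, 2) = 5253. By convexity Σ_i C(r_i, 2) ≥ 82·C(z/82, 2) = z(z − 82)/(2·82), giving z² − 82z − 82·103·102 ≤ 0 and hence z ≤ (1/2)[82 + √(6724 + 4·861492)] = (1/2)[82 + √3452692] ≈ (1/2)(82 + 1858.1421) = 970.071.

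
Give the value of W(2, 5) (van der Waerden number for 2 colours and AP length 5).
W(2, 5) = 178

W(2, 5) = 178. The lower bound W(2, 5) > 177 comes from an explicit good 2-colouring of [1, 177]; the upper bound W(2, 5) ≤ 178 was verified by exhaustive search over 2-colourings of [1, 178].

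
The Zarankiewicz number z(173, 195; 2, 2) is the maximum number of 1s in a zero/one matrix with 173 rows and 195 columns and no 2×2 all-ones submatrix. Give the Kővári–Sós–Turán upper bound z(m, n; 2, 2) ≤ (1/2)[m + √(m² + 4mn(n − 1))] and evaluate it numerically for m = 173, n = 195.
z(173, 195; 2, 2) ≤ (1/2)[173 + √(173² + 4·173·195·194)] = (1/2)[173 + √26208289] = 2646.2016

Kővári–Sós–Turán: let r_1, ..., r_173 be the row sums and z = Σ r_i the total number of 1s. Each pair of columns can share at most one row with both entries 1 (else a 2×2 all-ones block appears), so Σ_i C(r_i, 2) ≤ C(195, 2) = 18915. By convexity Σ_i C(r_i, 2) ≥ 173·C(z/173, 2) = z(z − 173)/(2·173), giving z² − 173z − 173·195·194 ≤ 0 and hence z ≤ (1/2)[173 + √(29929 + 4·6544590)] = (1/2)[173 + √26208289] ≈ (1/2)(173 + 5119.4032) = 2646.2016.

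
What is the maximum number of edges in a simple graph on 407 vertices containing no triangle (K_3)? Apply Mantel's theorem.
ex(407, K_3) = ⌊407^2/4⌋ = 41412

Mantel (1907): a triangle-free graph on n vertices has at most ⌊n^2/4⌋ edges, with equality for the complete bipartite graph K_{⌊n/2⌋, ⌈n/2⌉}. For n = 407: ⌊407^2/4⌋ = ⌊165649/4⌋ = 41412. The extremal graph is K_{203, 204}, which has 203·204 = 41412 edges.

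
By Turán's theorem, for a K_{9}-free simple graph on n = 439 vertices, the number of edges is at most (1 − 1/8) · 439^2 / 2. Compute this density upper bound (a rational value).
Turán density bound = (7/8) · 439^2/2 = 1349047/16 ≈ 84315.4375

Turán's theorem: ex(n, K_{r+1}) is achieved by the complete r-partite Turán graph T(n, r) with parts as balanced as possible, and is at most (1 − 1/r) · n^2/2. For r = 8, n = 439: the density bound is (7/8) · 192721/2 = 1349047/16 ≈ 84315.4375. The integer-valued extremum is e(T(439, 8)) = 84315, which is strictly less than the density bound 1349047/16 since 8 ∤ 439 (the parts of T(439, 8) cannot all be equal).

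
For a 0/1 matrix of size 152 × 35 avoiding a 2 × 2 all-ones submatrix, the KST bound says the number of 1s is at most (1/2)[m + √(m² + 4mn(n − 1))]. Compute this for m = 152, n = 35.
z(152, 35; 2, 2) ≤ (1/2)[152 + √(152² + 4·152·35·34)] = (1/2)[152 + √746624] = 508.037

Kővári–Sós–Turán: let r_1, ..., r_152 be the row sums and z = Σ r_i the total number of 1s. Each pair of columns can share at most one row with both entries 1 (else a 2×2 all-ones block appears), so Σ_i C(r_i, 2) ≤ C(35, 2) = 595. By convexity Σ_i C(r_i, 2) ≥ 152·C(z/152, 2) = z(z − 152)/(2·152), giving z² − 152z − 152·35·34 ≤ 0 and hence z ≤ (1/2)[152 + √(23104 + 4·180880)] = (1/2)[152 + √746624] ≈ (1/2)(152 + 864.0741) = 508.037.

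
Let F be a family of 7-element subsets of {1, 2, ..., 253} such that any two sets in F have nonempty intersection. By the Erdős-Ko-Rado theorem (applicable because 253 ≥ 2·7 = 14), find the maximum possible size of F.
max |F| = C(252, 6) = 334988390100

Erdős-Ko-Rado (1961): when n ≥ 2k, max |F| = C(n−1, k−1). The bound is attained by the star {A : i ∈ A} for any fixed i ∈ [n]. Here C(253−1, 7−1) = C(252, 6) = 334988390100.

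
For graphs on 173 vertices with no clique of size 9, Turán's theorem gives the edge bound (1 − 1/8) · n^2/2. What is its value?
Turán density bound = (7/8) · 173^2/2 = 209503/16 ≈ 13093.9375

Turán's theorem: ex(n, K_{r+1}) is achieved by the complete r-partite Turán graph T(n, r) with parts as balanced as possible, and is at most (1 − 1/r) · n^2/2. For r = 8, n = 173: the density bound is (7/8) · 29929/2 = 209503/16 ≈ 13093.9375. The integer-valued extremum is e(T(173, 8)) = 13093, which is strictly less than the density bound 209503/16 since 8 ∤ 173 (the parts of T(173, 8) cannot all be equal).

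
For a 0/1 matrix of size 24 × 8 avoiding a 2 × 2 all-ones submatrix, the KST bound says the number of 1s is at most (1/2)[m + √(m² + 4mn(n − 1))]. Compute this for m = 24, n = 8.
z(24, 8; 2, 2) ≤ (1/2)[24 + √(24² + 4·24·8·7)] = (1/2)[24 + √5952] = 50.5746

Kővári–Sós–Turán: let r_1, ..., r_24 be the row sums and z = Σ r_i the total number of 1s. Each pair of columns can share at most one row with both entries 1 (else a 2×2 all-ones block appears), so Σ_i C(r_i, 2) ≤ C(8, 2) = 28. By convexity Σ_i C(r_i, 2) ≥ 24·C(z/24, 2) = z(z − 24)/(2·24), giving z² − 24z − 24·8·7 ≤ 0 and hence z ≤ (1/2)[24 + √(576 + 4·1344)] = (1/2)[24 + √5952] ≈ (1/2)(24 + 77.1492) = 50.5746.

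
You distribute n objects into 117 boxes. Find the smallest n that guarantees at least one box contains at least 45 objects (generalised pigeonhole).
n = (45 − 1)·117 + 1 = 5149

By the generalised pigeonhole principle, to guarantee some box contains ≥ r objects we need more than (r − 1) · k objects total. Threshold: n = (r − 1) · k + 1. With r = 45 and k = 117: n = 44 · 117 + 1 = 5148 + 1 = 5149. For n = 5148 = 44 · 117, we can put exactly 44 objects in every box, avoiding 45 in any single one — so 5149 is tight.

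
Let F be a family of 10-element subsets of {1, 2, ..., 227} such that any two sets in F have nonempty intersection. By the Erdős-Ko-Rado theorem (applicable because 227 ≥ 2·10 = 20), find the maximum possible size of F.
max |F| = C(226, 9) = 3607026584504200

Erdős-Ko-Rado (1961): when n ≥ 2k, max |F| = C(n−1, k−1). The bound is attained by the star {A : i ∈ A} for any fixed i ∈ [n]. Here C(227−1, 10−1) = C(226, 9) = 3607026584504200.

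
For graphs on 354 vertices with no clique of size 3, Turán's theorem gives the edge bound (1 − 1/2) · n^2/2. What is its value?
Turán density bound = (1/2) · 354^2/2 = 31329

Turán's theorem: ex(n, K_{r+1}) is achieved by the complete r-partite Turán graph T(n, r) with parts as balanced as possible, and is at most (1 − 1/r) · n^2/2. For r = 2, n = 354: the density bound is (1/2) · 125316/2 = 31329. Since 2 ∣ 354, the Turán graph T(354, 2) has parts of equal size 177, and its edge count e(T(354, 2)) = 31329 attains the density bound exactly.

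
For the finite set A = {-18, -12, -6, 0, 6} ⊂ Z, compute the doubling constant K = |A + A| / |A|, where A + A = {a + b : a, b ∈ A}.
K = |A + A| / |A| = 9/5

Enumerate A + A = {a + b : a, b ∈ A}. With |A| = 5, there are |A|^2 = 25 ordered sum pairs; collecting distinct values, A + A = {-36, -30, -24, -18, -12, -6, 0, 6, 12}, so |A + A| = 9. Thus K = 9/5. Here |A + A| = 2|A| − 1 = 9, the minimum possible — so K = 9/5 is minimal, which holds iff A is an arithmetic progression.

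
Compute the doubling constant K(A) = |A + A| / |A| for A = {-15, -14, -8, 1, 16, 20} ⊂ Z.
K = |A + A| / |A| = 20/6 = 10/3

Enumerate A + A = {a + b : a, b ∈ A}. With |A| = 6, there are |A|^2 = 36 ordered sum pairs; collecting distinct values, A + A = {-30, -29, -28, -23, -22, -16, -14, -13, -7, 1, 2, 5, 6, 8, 12, 17, 21, 32, 36, 40}, so |A + A| = 20. Thus K = 20/6 = 10/3. For comparison, the minimum possible |A + A| over all 6-element sets is 2·6 − 1 = 11 (so min K = 11/6), attained only by arithmetic progressions.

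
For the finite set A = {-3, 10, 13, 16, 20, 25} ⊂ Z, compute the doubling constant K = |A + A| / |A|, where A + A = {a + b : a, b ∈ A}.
K = |A + A| / |A| = 20/6 = 10/3

Enumerate A + A = {a + b : a, b ∈ A}. With |A| = 6, there are |A|^2 = 36 ordered sum pairs; collecting distinct values, A + A = {-6, 7, 10, 13, 17, 20, 22, 23, 26, 29, 30, 32, 33, 35, 36, 38, 40, 41, 45, 50}, so |A + A| = 20. Thus K = 20/6 = 10/3. For comparison, the minimum possible |A + A| over all 6-element sets is 2·6 − 1 = 11 (so min K = 11/6), attained only by arithmetic progressions.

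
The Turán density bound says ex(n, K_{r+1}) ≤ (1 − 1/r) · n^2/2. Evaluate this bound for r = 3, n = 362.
Turán density bound = (2/3) · 362^2/2 = 131044/3 ≈ 43681.3333

Turán's theorem: ex(n, K_{r+1}) is achieved by the complete r-partite Turán graph T(n, r) with parts as balanced as possible, and is at most (1 − 1/r) · n^2/2. For r = 3, n = 362: the density bound is (2/3) · 131044/2 = 131044/3 ≈ 43681.3333. The integer-valued extremum is e(T(362, 3)) = 43681, which is strictly less than the density bound 131044/3 since 3 ∤ 362 (the parts of T(362, 3) cannot all be equal).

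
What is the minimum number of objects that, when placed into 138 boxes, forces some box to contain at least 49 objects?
n = (49 − 1)·138 + 1 = 6625

By the generalised pigeonhole principle, to guarantee some box contains ≥ r objects we need more than (r − 1) · k objects total. Threshold: n = (r − 1) · k + 1. With r = 49 and k = 138: n = 48 · 138 + 1 = 6624 + 1 = 6625. For n = 6624 = 48 · 138, we can put exactly 48 objects in every box, avoiding 49 in any single one — so 6625 is tight.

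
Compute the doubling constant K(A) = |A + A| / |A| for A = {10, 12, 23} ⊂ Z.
K = |A + A| / |A| = 6/3 = 2

Enumerate A + A = {a + b : a, b ∈ A}. With |A| = 3, there are |A|^2 = 9 ordered sum pairs; collecting distinct values, A + A = {20, 22, 24, 33, 35, 46}, so |A + A| = 6. Thus K = 6/3 = 2. For comparison, the minimum possible |A + A| over all 3-element sets is 2·3 − 1 = 5 (so min K = 5/3), attained only by arithmetic progressions.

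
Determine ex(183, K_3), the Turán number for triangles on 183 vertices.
ex(183, K_3) = ⌊183^2/4⌋ = 8372

Mantel (1907): a triangle-free graph on n vertices has at most ⌊n^2/4⌋ edges, with equality for the complete bipartite graph K_{⌊n/2⌋, ⌈n/2⌉}. For n = 183: ⌊183^2/4⌋ = ⌊33489/4⌋ = 8372. The extremal graph is K_{91, 92}, which has 91·92 = 8372 edges.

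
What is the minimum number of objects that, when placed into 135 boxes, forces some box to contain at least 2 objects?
n = (2 − 1)·135 + 1 = 136

By the generalised pigeonhole principle, to guarantee some box contains ≥ r objects we need more than (r − 1) · k objects total. Threshold: n = (r − 1) · k + 1. With r = 2 and k = 135: n = 1 · 135 + 1 = 135 + 1 = 136. For n = 135 = 1 · 135, we can put exactly 1 objects in every box, avoiding 2 in any single one — so 136 is tight.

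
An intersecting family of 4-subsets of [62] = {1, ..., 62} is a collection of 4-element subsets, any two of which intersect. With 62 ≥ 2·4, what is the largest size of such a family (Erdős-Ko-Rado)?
max |F| = C(61, 3) = 35990

The Erdős-Ko-Rado theorem states: for n ≥ 2k, an intersecting family of k-subsets of an n-element set has size at most C(n − 1, k − 1), with equality for 'star' families {A ⊆ [n] : |A| = k, i ∈ A} (fix an element i). For n = 62, k = 4: C(61, 3) = 35990.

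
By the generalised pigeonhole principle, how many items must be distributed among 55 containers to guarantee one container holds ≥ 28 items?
n = (28 − 1)·55 + 1 = 1486

By the generalised pigeonhole principle, to guarantee some box contains ≥ r objects we need more than (r − 1) · k objects total. Threshold: n = (r − 1) · k + 1. With r = 28 and k = 55: n = 27 · 55 + 1 = 1485 + 1 = 1486. For n = 1485 = 27 · 55, we can put exactly 27 objects in every box, avoiding 28 in any single one — so 1486 is tight.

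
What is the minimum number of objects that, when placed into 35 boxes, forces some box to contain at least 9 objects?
n = (9 − 1)·35 + 1 = 281

By the generalised pigeonhole principle, to guarantee some box contains ≥ r objects we need more than (r − 1) · k objects total. Threshold: n = (r − 1) · k + 1. With r = 9 and k = 35: n = 8 · 35 + 1 = 280 + 1 = 281. For n = 280 = 8 · 35, we can put exactly 8 objects in every box, avoiding 9 in any single one — so 281 is tight.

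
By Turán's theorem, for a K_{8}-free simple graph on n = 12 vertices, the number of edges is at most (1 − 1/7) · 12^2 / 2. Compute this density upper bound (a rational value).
Turán density bound = (6/7) · 12^2/2 = 432/7 ≈ 61.7143

Turán's theorem: ex(n, K_{r+1}) is achieved by the complete r-partite Turán graph T(n, r) with parts as balanced as possible, and is at most (1 − 1/r) · n^2/2. For r = 7, n = 12: the density bound is (6/7) · 144/2 = 432/7 ≈ 61.7143. The integer-valued extremum is e(T(12, 7)) = 61, which is strictly less than the density bound 432/7 since 7 ∤ 12 (the parts of T(12, 7) cannot all be equal).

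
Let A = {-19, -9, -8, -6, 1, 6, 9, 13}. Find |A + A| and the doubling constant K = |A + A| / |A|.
K = |A + A| / |A| = 33/8

Enumerate A + A = {a + b : a, b ∈ A}. With |A| = 8, there are |A|^2 = 64 ordered sum pairs; collecting distinct values, A + A = {-38, -28, -27, -25, -18, -17, -16, -15, -14, -13, -12, -10, -8, -7, -6, -5, -3, -2, 0, 1, 2, 3, 4, 5, 7, 10, 12, 14, 15, 18, 19, 22, 26}, so |A + A| = 33. Thus K = 33/8. For comparison, the minimum possible |A + A| over all 8-element sets is 2·8 − 1 = 15 (so min K = 15/8), attained only by arithmetic progressions.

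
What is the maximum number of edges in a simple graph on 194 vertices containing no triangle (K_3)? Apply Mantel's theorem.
ex(194, K_3) = ⌊194^2/4⌋ = 9409

Mantel (1907): a triangle-free graph on n vertices has at most ⌊n^2/4⌋ edges, with equality for the complete bipartite graph K_{⌊n/2⌋, ⌈n/2⌉}. For n = 194: ⌊194^2/4⌋ = ⌊37636/4⌋ = 9409. The extremal graph is K_{97, 97}, which has 97·97 = 9409 edges.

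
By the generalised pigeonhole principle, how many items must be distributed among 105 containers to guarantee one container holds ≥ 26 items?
n = (26 − 1)·105 + 1 = 2626

By the generalised pigeonhole principle, to guarantee some box contains ≥ r objects we need more than (r − 1) · k objects total. Threshold: n = (r − 1) · k + 1. With r = 26 and k = 105: n = 25 · 105 + 1 = 2625 + 1 = 2626. For n = 2625 = 25 · 105, we can put exactly 25 objects in every box, avoiding 26 in any single one — so 2626 is tight.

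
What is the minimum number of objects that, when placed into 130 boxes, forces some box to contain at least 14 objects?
n = (14 − 1)·130 + 1 = 1691

By the generalised pigeonhole principle, to guarantee some box contains ≥ r objects we need more than (r − 1) · k objects total. Threshold: n = (r − 1) · k + 1. With r = 14 and k = 130: n = 13 · 130 + 1 = 1690 + 1 = 1691. For n = 1690 = 13 · 130, we can put exactly 13 objects in every box, avoiding 14 in any single one — so 1691 is tight.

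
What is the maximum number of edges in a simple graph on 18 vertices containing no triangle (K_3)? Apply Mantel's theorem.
ex(18, K_3) = ⌊18^2/4⌋ = 81

Mantel (1907): a triangle-free graph on n vertices has at most ⌊n^2/4⌋ edges, with equality for the complete bipartite graph K_{⌊n/2⌋, ⌈n/2⌉}. For n = 18: ⌊18^2/4⌋ = ⌊324/4⌋ = 81. The extremal graph is K_{9, 9}, which has 9·9 = 81 edges.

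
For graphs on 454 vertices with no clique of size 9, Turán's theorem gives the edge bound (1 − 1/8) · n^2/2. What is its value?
Turán density bound = (7/8) · 454^2/2 = 360703/4 ≈ 90175.75

Turán's theorem: ex(n, K_{r+1}) is achieved by the complete r-partite Turán graph T(n, r) with parts as balanced as possible, and is at most (1 − 1/r) · n^2/2. For r = 8, n = 454: the density bound is (7/8) · 206116/2 = 360703/4 ≈ 90175.75. The integer-valued extremum is e(T(454, 8)) = 90175, which is strictly less than the density bound 360703/4 since 8 ∤ 454 (the parts of T(454, 8) cannot all be equal).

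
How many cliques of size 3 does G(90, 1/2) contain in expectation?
E[# K_3] = C(90, 3) · (1/2)^C(3, 2) = 117480 / 2^3 = 14685

For each 3-subset S of vertices (there are C(90, 3) = 117480 such S), let X_S = 1 if S induces a K_3 (all C(3, 2) = 3 edges present). Then P(X_S = 1) = (1/2)^3 = 1/8. By linearity of expectation, E[# K_3] = C(90, 3) · (1/2)^3 = 117480 / 8 = 14685.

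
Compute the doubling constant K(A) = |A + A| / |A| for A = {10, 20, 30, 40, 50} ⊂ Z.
K = |A + A| / |A| = 9/5

Enumerate A + A = {a + b : a, b ∈ A}. With |A| = 5, there are |A|^2 = 25 ordered sum pairs; collecting distinct values, A + A = {20, 30, 40, 50, 60, 70, 80, 90, 100}, so |A + A| = 9. Thus K = 9/5. Here |A + A| = 2|A| − 1 = 9, the minimum possible — so K = 9/5 is minimal, which holds iff A is an arithmetic progression.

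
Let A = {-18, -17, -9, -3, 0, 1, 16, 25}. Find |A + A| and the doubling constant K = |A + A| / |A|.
K = |A + A| / |A| = 31/8

Enumerate A + A = {a + b : a, b ∈ A}. With |A| = 8, there are |A|^2 = 64 ordered sum pairs; collecting distinct values, A + A = {-36, -35, -34, -27, -26, -21, -20, -18, -17, -16, -12, -9, -8, -6, -3, -2, -1, 0, 1, 2, 7, 8, 13, 16, 17, 22, 25, 26, 32, 41, 50}, so |A + A| = 31. Thus K = 31/8. For comparison, the minimum possible |A + A| over all 8-element sets is 2·8 − 1 = 15 (so min K = 15/8), attained only by arithmetic progressions.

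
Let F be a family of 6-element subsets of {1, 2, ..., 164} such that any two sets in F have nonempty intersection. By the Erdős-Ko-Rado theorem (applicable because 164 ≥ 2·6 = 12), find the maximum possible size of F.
max |F| = C(163, 5) = 901289592

Erdős-Ko-Rado (1961): when n ≥ 2k, max |F| = C(n−1, k−1). The bound is attained by the star {A : i ∈ A} for any fixed i ∈ [n]. Here C(164−1, 6−1) = C(163, 5) = 901289592.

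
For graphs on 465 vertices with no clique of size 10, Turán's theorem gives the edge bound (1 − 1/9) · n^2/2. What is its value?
Turán density bound = (8/9) · 465^2/2 = 96100

Turán's theorem: ex(n, K_{r+1}) is achieved by the complete r-partite Turán graph T(n, r) with parts as balanced as possible, and is at most (1 − 1/r) · n^2/2. For r = 9, n = 465: the density bound is (8/9) · 216225/2 = 96100. The integer-valued extremum is e(T(465, 9)) = 96099, which is strictly less than the density bound 96100 since 9 ∤ 465 (the parts of T(465, 9) cannot all be equal).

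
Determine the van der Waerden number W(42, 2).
W(42, 2) = 42 + 1 = 43

A 2-term AP is any pair of integers, so a monochromatic 2-AP exists iff some colour is used at least twice. With 42 colours, the colouring i ↦ i on {1, ..., 42} uses each colour once, avoiding any monochromatic pair, so W(42, 2) > 42. For {1, ..., 43}, pigeonhole forces two integers of the same colour, which form a monochromatic 2-AP. Hence W(42, 2) = 43.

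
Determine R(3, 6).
R(3, 6) = 18

Lower bound: an explicit 2-colouring of K_{17} (typically a Paley-type or other structured construction) avoids a red K_3 and a blue K_6, showing R(3, 6) > 17.
Upper bound: the simple Erdős–Szekeres recurrence only gives R(3, 6) ≤ 20; the tight bound R(3, 6) ≤ 18 requires a sharper case analysis (or computer search) of 2-colourings of K_{18}.
Hence R(3, 6) = 18.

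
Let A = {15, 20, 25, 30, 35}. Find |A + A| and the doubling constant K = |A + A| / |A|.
K = |A + A| / |A| = 9/5

Enumerate A + A = {a + b : a, b ∈ A}. With |A| = 5, there are |A|^2 = 25 ordered sum pairs; collecting distinct values, A + A = {30, 35, 40, 45, 50, 55, 60, 65, 70}, so |A + A| = 9. Thus K = 9/5. Here |A + A| = 2|A| − 1 = 9, the minimum possible — so K = 9/5 is minimal, which holds iff A is an arithmetic progression.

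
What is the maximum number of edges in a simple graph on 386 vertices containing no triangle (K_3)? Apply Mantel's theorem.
ex(386, K_3) = ⌊386^2/4⌋ = 37249

Mantel (1907): a triangle-free graph on n vertices has at most ⌊n^2/4⌋ edges, with equality for the complete bipartite graph K_{⌊n/2⌋, ⌈n/2⌉}. For n = 386: ⌊386^2/4⌋ = ⌊148996/4⌋ = 37249. The extremal graph is K_{193, 193}, which has 193·193 = 37249 edges.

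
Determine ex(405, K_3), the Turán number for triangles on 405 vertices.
ex(405, K_3) = ⌊405^2/4⌋ = 41006

Mantel (1907): a triangle-free graph on n vertices has at most ⌊n^2/4⌋ edges, with equality for the complete bipartite graph K_{⌊n/2⌋, ⌈n/2⌉}. For n = 405: ⌊405^2/4⌋ = ⌊164025/4⌋ = 41006. The extremal graph is K_{202, 203}, which has 202·203 = 41006 edges.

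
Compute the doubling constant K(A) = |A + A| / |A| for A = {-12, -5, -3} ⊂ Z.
K = |A + A| / |A| = 6/3 = 2

Enumerate A + A = {a + b : a, b ∈ A}. With |A| = 3, there are |A|^2 = 9 ordered sum pairs; collecting distinct values, A + A = {-24, -17, -15, -10, -8, -6}, so |A + A| = 6. Thus K = 6/3 = 2. For comparison, the minimum possible |A + A| over all 3-element sets is 2·3 − 1 = 5 (so min K = 5/3), attained only by arithmetic progressions.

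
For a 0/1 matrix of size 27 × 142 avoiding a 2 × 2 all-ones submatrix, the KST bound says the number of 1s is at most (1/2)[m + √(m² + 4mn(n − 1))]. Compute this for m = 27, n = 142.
z(27, 142; 2, 2) ≤ (1/2)[27 + √(27² + 4·27·142·141)] = (1/2)[27 + √2163105] = 748.8749

Kővári–Sós–Turán: let r_1, ..., r_27 be the row sums and z = Σ r_i the total number of 1s. Each pair of columns can share at most one row with both entries 1 (else a 2×2 all-ones block appears), so Σ_i C(r_i, 2) ≤ C(142, 2) = 10011. By convexity Σ_i C(r_i, 2) ≥ 27·C(z/27, 2) = z(z − 27)/(2·27), giving z² − 27z − 27·142·141 ≤ 0 and hence z ≤ (1/2)[27 + √(729 + 4·540594)] = (1/2)[27 + √2163105] ≈ (1/2)(27 + 1470.7498) = 748.8749.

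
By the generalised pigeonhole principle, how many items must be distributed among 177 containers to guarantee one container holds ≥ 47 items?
n = (47 − 1)·177 + 1 = 8143

By the generalised pigeonhole principle, to guarantee some box contains ≥ r objects we need more than (r − 1) · k objects total. Threshold: n = (r − 1) · k + 1. With r = 47 and k = 177: n = 46 · 177 + 1 = 8142 + 1 = 8143. For n = 8142 = 46 · 177, we can put exactly 46 objects in every box, avoiding 47 in any single one — so 8143 is tight.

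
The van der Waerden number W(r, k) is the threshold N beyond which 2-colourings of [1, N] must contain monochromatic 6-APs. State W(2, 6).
W(2, 6) = 1132

W(2, 6) = 1132. The lower bound W(2, 6) > 1131 comes from an explicit good 2-colouring of [1, 1131]; the upper bound W(2, 6) ≤ 1132 was verified by exhaustive search over 2-colourings of [1, 1132].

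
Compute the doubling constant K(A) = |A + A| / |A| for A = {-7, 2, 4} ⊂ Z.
K = |A + A| / |A| = 6/3 = 2

Enumerate A + A = {a + b : a, b ∈ A}. With |A| = 3, there are |A|^2 = 9 ordered sum pairs; collecting distinct values, A + A = {-14, -5, -3, 4, 6, 8}, so |A + A| = 6. Thus K = 6/3 = 2. For comparison, the minimum possible |A + A| over all 3-element sets is 2·3 − 1 = 5 (so min K = 5/3), attained only by arithmetic progressions.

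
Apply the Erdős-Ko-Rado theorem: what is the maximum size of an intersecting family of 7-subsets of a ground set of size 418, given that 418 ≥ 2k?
max |F| = C(417, 6) = 7043566101936

The Erdős-Ko-Rado theorem states: for n ≥ 2k, an intersecting family of k-subsets of an n-element set has size at most C(n − 1, k − 1), with equality for 'star' families {A ⊆ [n] : |A| = k, i ∈ A} (fix an element i). For n = 418, k = 7: C(417, 6) = 7043566101936.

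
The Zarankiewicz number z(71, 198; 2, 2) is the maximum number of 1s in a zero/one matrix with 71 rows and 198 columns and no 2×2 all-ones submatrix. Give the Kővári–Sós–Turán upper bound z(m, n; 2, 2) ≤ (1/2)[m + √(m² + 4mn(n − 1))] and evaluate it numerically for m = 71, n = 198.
z(71, 198; 2, 2) ≤ (1/2)[71 + √(71² + 4·71·198·197)] = (1/2)[71 + √11082745] = 1700.0378

Kővári–Sós–Turán: let r_1, ..., r_71 be the row sums and z = Σ r_i the total number of 1s. Each pair of columns can share at most one row with both entries 1 (else a 2×2 all-ones block appears), so Σ_i C(r_i, 2) ≤ C(198, 2) = 19503. By convexity Σ_i C(r_i, 2) ≥ 71·C(z/71, 2) = z(z − 71)/(2·71), giving z² − 71z − 71·198·197 ≤ 0 and hence z ≤ (1/2)[71 + √(5041 + 4·2769426)] = (1/2)[71 + √11082745] ≈ (1/2)(71 + 3329.0757) = 1700.0378.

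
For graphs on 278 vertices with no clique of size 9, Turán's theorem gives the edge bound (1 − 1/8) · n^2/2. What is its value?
Turán density bound = (7/8) · 278^2/2 = 135247/4 ≈ 33811.75

Turán's theorem: ex(n, K_{r+1}) is achieved by the complete r-partite Turán graph T(n, r) with parts as balanced as possible, and is at most (1 − 1/r) · n^2/2. For r = 8, n = 278: the density bound is (7/8) · 77284/2 = 135247/4 ≈ 33811.75. The integer-valued extremum is e(T(278, 8)) = 33811, which is strictly less than the density bound 135247/4 since 8 ∤ 278 (the parts of T(278, 8) cannot all be equal).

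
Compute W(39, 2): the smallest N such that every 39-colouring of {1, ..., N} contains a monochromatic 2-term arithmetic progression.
W(39, 2) = 39 + 1 = 40

A 2-term AP is any pair of integers, so a monochromatic 2-AP exists iff some colour is used at least twice. With 39 colours, the colouring i ↦ i on {1, ..., 39} uses each colour once, avoiding any monochromatic pair, so W(39, 2) > 39. For {1, ..., 40}, pigeonhole forces two integers of the same colour, which form a monochromatic 2-AP. Hence W(39, 2) = 40.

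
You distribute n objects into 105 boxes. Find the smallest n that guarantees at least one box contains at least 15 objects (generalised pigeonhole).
n = (15 − 1)·105 + 1 = 1471

By the generalised pigeonhole principle, to guarantee some box contains ≥ r objects we need more than (r − 1) · k objects total. Threshold: n = (r − 1) · k + 1. With r = 15 and k = 105: n = 14 · 105 + 1 = 1470 + 1 = 1471. For n = 1470 = 14 · 105, we can put exactly 14 objects in every box, avoiding 15 in any single one — so 1471 is tight.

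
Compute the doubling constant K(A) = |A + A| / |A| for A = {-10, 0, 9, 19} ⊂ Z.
K = |A + A| / |A| = 9/4

Enumerate A + A = {a + b : a, b ∈ A}. With |A| = 4, there are |A|^2 = 16 ordered sum pairs; collecting distinct values, A + A = {-20, -10, -1, 0, 9, 18, 19, 28, 38}, so |A + A| = 9. Thus K = 9/4. For comparison, the minimum possible |A + A| over all 4-element sets is 2·4 − 1 = 7 (so min K = 7/4), attained only by arithmetic progressions.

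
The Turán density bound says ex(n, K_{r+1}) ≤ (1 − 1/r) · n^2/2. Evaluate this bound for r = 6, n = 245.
Turán density bound = (5/6) · 245^2/2 = 300125/12 ≈ 25010.4167

Turán's theorem: ex(n, K_{r+1}) is achieved by the complete r-partite Turán graph T(n, r) with parts as balanced as possible, and is at most (1 − 1/r) · n^2/2. For r = 6, n = 245: the density bound is (5/6) · 60025/2 = 300125/12 ≈ 25010.4167. The integer-valued extremum is e(T(245, 6)) = 25010, which is strictly less than the density bound 300125/12 since 6 ∤ 245 (the parts of T(245, 6) cannot all be equal).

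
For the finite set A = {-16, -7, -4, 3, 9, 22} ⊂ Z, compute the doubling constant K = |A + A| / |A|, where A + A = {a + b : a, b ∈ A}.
K = |A + A| / |A| = 19/6

Enumerate A + A = {a + b : a, b ∈ A}. With |A| = 6, there are |A|^2 = 36 ordered sum pairs; collecting distinct values, A + A = {-32, -23, -20, -14, -13, -11, -8, -7, -4, -1, 2, 5, 6, 12, 15, 18, 25, 31, 44}, so |A + A| = 19. Thus K = 19/6. For comparison, the minimum possible |A + A| over all 6-element sets is 2·6 − 1 = 11 (so min K = 11/6), attained only by arithmetic progressions.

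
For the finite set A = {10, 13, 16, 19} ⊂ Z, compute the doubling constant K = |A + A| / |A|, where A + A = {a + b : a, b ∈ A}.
K = |A + A| / |A| = 7/4

Enumerate A + A = {a + b : a, b ∈ A}. With |A| = 4, there are |A|^2 = 16 ordered sum pairs; collecting distinct values, A + A = {20, 23, 26, 29, 32, 35, 38}, so |A + A| = 7. Thus K = 7/4. Here |A + A| = 2|A| − 1 = 7, the minimum possible — so K = 7/4 is minimal, which holds iff A is an arithmetic progression.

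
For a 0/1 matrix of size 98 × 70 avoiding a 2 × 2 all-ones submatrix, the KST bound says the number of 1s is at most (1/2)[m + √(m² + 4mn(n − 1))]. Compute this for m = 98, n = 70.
z(98, 70; 2, 2) ≤ (1/2)[98 + √(98² + 4·98·70·69)] = (1/2)[98 + √1902964] = 738.7398

Kővári–Sós–Turán: let r_1, ..., r_98 be the row sums and z = Σ r_i the total number of 1s. Each pair of columns can share at most one row with both entries 1 (else a 2×2 all-ones block appears), so Σ_i C(r_i, 2) ≤ C(70, 2) = 2415. By convexity Σ_i C(r_i, 2) ≥ 98·C(z/98, 2) = z(z − 98)/(2·98), giving z² − 98z − 98·70·69 ≤ 0 and hence z ≤ (1/2)[98 + √(9604 + 4·473340)] = (1/2)[98 + √1902964] ≈ (1/2)(98 + 1379.4796) = 738.7398.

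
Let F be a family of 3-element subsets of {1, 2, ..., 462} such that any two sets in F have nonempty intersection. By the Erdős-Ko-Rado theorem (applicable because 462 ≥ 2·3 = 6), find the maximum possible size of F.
max |F| = C(461, 2) = 106030

Erdős-Ko-Rado (1961): when n ≥ 2k, max |F| = C(n−1, k−1). The bound is attained by the star {A : i ∈ A} for any fixed i ∈ [n]. Here C(462−1, 3−1) = C(461, 2) = 106030.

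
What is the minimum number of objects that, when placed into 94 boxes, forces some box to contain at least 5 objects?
n = (5 − 1)·94 + 1 = 377

By the generalised pigeonhole principle, to guarantee some box contains ≥ r objects we need more than (r − 1) · k objects total. Threshold: n = (r − 1) · k + 1. With r = 5 and k = 94: n = 4 · 94 + 1 = 376 + 1 = 377. For n = 376 = 4 · 94, we can put exactly 4 objects in every box, avoiding 5 in any single one — so 377 is tight.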